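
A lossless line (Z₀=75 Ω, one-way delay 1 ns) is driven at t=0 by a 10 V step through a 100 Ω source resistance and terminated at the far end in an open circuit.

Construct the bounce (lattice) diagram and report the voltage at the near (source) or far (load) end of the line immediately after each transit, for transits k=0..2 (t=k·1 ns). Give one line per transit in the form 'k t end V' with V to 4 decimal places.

Γ_L=1.000000, Γ_S=0.142857; launch V₁=10·75/175=4.285714
k=0 src: V=4.2857
k=1 load: inc=4.285714, refl=4.285714·1.000000=4.2857; V=0.000000+4.285714+4.285714=8.5714
k=2 src: inc=4.285714, refl=4.285714·0.142857=0.6122; V=4.285714+4.285714+0.612245=9.1837

0 0 source 4.2857
1 1 load 8.5714
2 2 source 9.1837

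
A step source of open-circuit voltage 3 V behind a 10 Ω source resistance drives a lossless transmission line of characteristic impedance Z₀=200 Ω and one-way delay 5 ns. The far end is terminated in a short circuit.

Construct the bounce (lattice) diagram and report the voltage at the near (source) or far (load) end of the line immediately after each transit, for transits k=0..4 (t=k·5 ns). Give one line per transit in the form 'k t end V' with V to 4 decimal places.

Γ_L=-1.000000, Γ_S=-0.904762; launch V₁=3·200/210=2.857143
k=0 src: V=2.8571
k=1 load: inc=2.857143, refl=2.857143·-1.000000=-2.8571; V=0.000000+2.857143+-2.857143=0.0000
k=2 src: inc=-2.857143, refl=-2.857143·-0.904762=2.5850; V=2.857143+-2.857143+2.585034=2.5850
k=3 load: inc=2.585034, refl=2.585034·-1.000000=-2.5850; V=0.000000+2.585034+-2.585034=0.0000
k=4 src: inc=-2.585034, refl=-2.585034·-0.904762=2.3388; V=2.585034+-2.585034+2.338840=2.3388

0 0 source 2.8571
1 5 load 0.0000
2 10 source 2.5850
3 15 load 0.0000
4 20 source 2.3388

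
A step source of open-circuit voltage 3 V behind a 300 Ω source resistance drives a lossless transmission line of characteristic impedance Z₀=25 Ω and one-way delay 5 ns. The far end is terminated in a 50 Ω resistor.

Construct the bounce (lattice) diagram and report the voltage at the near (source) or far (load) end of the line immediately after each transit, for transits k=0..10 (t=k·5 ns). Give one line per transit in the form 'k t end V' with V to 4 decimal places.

Γ_L=0.333333, Γ_S=0.846154; launch V₁=3·25/325=0.230769
k=0 src: V=0.2308
k=1 load: inc=0.230769, refl=0.230769·0.333333=0.0769; V=0.000000+0.230769+0.076923=0.3077
k=2 src: inc=0.076923, refl=0.076923·0.846154=0.0651; V=0.230769+0.076923+0.065089=0.3728
k=3 load: inc=0.065089, refl=0.065089·0.333333=0.0217; V=0.307692+0.065089+0.021696=0.3945
k=4 src: inc=0.021696, refl=0.021696·0.846154=0.0184; V=0.372781+0.021696+0.018358=0.4128
k=5 load: inc=0.018358, refl=0.018358·0.333333=0.0061; V=0.394477+0.018358+0.006119=0.4190
k=6 src: inc=0.006119, refl=0.006119·0.846154=0.0052; V=0.412836+0.006119+0.005178=0.4241
k=7 load: inc=0.005178, refl=0.005178·0.333333=0.0017; V=0.418955+0.005178+0.001726=0.4259
k=8 src: inc=0.001726, refl=0.001726·0.846154=0.0015; V=0.424133+0.001726+0.001460=0.4273
k=9 load: inc=0.001460, refl=0.001460·0.333333=0.0005; V=0.425859+0.001460+0.000487=0.4278
k=10 src: inc=0.000487, refl=0.000487·0.846154=0.0004; V=0.427320+0.000487+0.000412=0.4282

0 0 source 0.2308
1 5 load 0.3077
2 10 source 0.3728
3 15 load 0.3945
4 20 source 0.4128
5 25 load 0.4190
6 30 source 0.4241
7 35 load 0.4259
8 40 source 0.4273
9 45 load 0.4278
10 50 source 0.4282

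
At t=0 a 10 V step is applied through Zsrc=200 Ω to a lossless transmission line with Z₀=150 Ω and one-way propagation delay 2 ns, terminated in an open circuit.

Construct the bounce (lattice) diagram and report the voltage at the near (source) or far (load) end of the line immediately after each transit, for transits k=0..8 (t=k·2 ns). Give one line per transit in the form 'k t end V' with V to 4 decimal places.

0 0 source 4.2857
1 2 load 8.5714
2 4 source 9.1837
3 6 load 9.7959
4 8 source 9.8834
5 10 load 9.9708
6 12 source 9.9833
7 14 load 9.9958
8 16 source 9.9976

Γ_L=1.000000, Γ_S=0.142857; launch V₁=10·150/350=4.285714
k=0 src: V=4.2857
k=1 load: inc=4.285714, refl=4.285714·1.000000=4.2857; V=0.000000+4.285714+4.285714=8.5714
k=2 src: inc=4.285714, refl=4.285714·0.142857=0.6122; V=4.285714+4.285714+0.612245=9.1837
k=3 load: inc=0.612245, refl=0.612245·1.000000=0.6122; V=8.571429+0.612245+0.612245=9.7959
k=4 src: inc=0.612245, refl=0.612245·0.142857=0.0875; V=9.183673+0.612245+0.087464=9.8834
k=5 load: inc=0.087464, refl=0.087464·1.000000=0.0875; V=9.795918+0.087464+0.087464=9.9708
k=6 src: inc=0.087464, refl=0.087464·0.142857=0.0125; V=9.883382+0.087464+0.012495=9.9833
k=7 load: inc=0.012495, refl=0.012495·1.000000=0.0125; V=9.970845+0.012495+0.012495=9.9958
k=8 src: inc=0.012495, refl=0.012495·0.142857=0.0018; V=9.983340+0.012495+0.001785=9.9976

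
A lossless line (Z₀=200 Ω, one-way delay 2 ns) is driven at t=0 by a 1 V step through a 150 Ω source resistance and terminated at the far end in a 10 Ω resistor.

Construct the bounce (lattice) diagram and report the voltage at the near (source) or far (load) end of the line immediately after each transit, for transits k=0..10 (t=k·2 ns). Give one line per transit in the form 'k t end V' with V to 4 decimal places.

Γ_L=-0.904762, Γ_S=-0.142857; launch V₁=1·200/350=0.571429
k=0 src: V=0.5714
k=1 load: inc=0.571429, refl=0.571429·-0.904762=-0.5170; V=0.000000+0.571429+-0.517007=0.0544
k=2 src: inc=-0.517007, refl=-0.517007·-0.142857=0.0739; V=0.571429+-0.517007+0.073858=0.1283
k=3 load: inc=0.073858, refl=0.073858·-0.904762=-0.0668; V=0.054422+0.073858+-0.066824=0.0615
k=4 src: inc=-0.066824, refl=-0.066824·-0.142857=0.0095; V=0.128280+-0.066824+0.009546=0.0710
k=5 load: inc=0.009546, refl=0.009546·-0.904762=-0.0086; V=0.061456+0.009546+-0.008637=0.0624
k=6 src: inc=-0.008637, refl=-0.008637·-0.142857=0.0012; V=0.071002+-0.008637+0.001234=0.0636
k=7 load: inc=0.001234, refl=0.001234·-0.904762=-0.0011; V=0.062365+0.001234+-0.001116=0.0625
k=8 src: inc=-0.001116, refl=-0.001116·-0.142857=0.0002; V=0.063599+-0.001116+0.000159=0.0626
k=9 load: inc=0.000159, refl=0.000159·-0.904762=-0.0001; V=0.062483+0.000159+-0.000144=0.0625
k=10 src: inc=-0.000144, refl=-0.000144·-0.142857=0.0000; V=0.062642+-0.000144+0.000021=0.0625

0 0 source 0.5714
1 2 load 0.0544
2 4 source 0.1283
3 6 load 0.0615
4 8 source 0.0710
5 10 load 0.0624
6 12 source 0.0636
7 14 load 0.0625
8 16 source 0.0626
9 18 load 0.0625
10 20 source 0.0625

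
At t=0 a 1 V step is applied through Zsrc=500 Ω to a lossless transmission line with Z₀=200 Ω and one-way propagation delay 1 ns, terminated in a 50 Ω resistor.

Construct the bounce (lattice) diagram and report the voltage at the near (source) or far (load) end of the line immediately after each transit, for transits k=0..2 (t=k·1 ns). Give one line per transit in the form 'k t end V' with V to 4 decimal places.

Γ_L=-0.600000, Γ_S=0.428571; launch V₁=1·200/700=0.285714
k=0 src: V=0.2857
k=1 load: inc=0.285714, refl=0.285714·-0.600000=-0.1714; V=0.000000+0.285714+-0.171429=0.1143
k=2 src: inc=-0.171429, refl=-0.171429·0.428571=-0.0735; V=0.285714+-0.171429+-0.073469=0.0408

0 0 source 0.2857
1 1 load 0.1143
2 2 source 0.0408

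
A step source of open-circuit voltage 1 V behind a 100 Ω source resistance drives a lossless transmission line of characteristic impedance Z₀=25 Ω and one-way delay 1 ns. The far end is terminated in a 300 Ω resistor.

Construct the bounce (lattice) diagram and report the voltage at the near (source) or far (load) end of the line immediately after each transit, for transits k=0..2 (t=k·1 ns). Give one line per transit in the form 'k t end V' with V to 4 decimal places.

Γ_L=0.846154, Γ_S=0.600000; launch V₁=1·25/125=0.200000
k=0 src: V=0.2000
k=1 load: inc=0.200000, refl=0.200000·0.846154=0.1692; V=0.000000+0.200000+0.169231=0.3692
k=2 src: inc=0.169231, refl=0.169231·0.600000=0.1015; V=0.200000+0.169231+0.101538=0.4708

0 0 source 0.2000
1 1 load 0.3692
2 2 source 0.4708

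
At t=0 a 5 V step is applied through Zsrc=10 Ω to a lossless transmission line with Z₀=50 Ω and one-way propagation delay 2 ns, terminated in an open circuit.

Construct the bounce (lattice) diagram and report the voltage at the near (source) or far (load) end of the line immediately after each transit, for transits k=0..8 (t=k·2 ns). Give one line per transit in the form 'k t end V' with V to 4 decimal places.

Γ_L=1.000000, Γ_S=-0.666667; launch V₁=5·50/60=4.166667
k=0 src: V=4.1667
k=1 load: inc=4.166667, refl=4.166667·1.000000=4.1667; V=0.000000+4.166667+4.166667=8.3333
k=2 src: inc=4.166667, refl=4.166667·-0.666667=-2.7778; V=4.166667+4.166667+-2.777778=5.5556
k=3 load: inc=-2.777778, refl=-2.777778·1.000000=-2.7778; V=8.333333+-2.777778+-2.777778=2.7778
k=4 src: inc=-2.777778, refl=-2.777778·-0.666667=1.8519; V=5.555556+-2.777778+1.851852=4.6296
k=5 load: inc=1.851852, refl=1.851852·1.000000=1.8519; V=2.777778+1.851852+1.851852=6.4815
k=6 src: inc=1.851852, refl=1.851852·-0.666667=-1.2346; V=4.629630+1.851852+-1.234568=5.2469
k=7 load: inc=-1.234568, refl=-1.234568·1.000000=-1.2346; V=6.481481+-1.234568+-1.234568=4.0123
k=8 src: inc=-1.234568, refl=-1.234568·-0.666667=0.8230; V=5.246914+-1.234568+0.823045=4.8354

0 0 source 4.1667
1 2 load 8.3333
2 4 source 5.5556
3 6 load 2.7778
4 8 source 4.6296
5 10 load 6.4815
6 12 source 5.2469
7 14 load 4.0123
8 16 source 4.8354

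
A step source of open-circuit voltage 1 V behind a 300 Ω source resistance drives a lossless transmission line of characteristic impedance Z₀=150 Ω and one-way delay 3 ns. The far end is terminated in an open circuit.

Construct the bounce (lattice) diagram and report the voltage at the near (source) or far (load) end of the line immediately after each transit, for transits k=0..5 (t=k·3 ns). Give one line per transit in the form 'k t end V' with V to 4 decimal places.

0 0 source 0.3333
1 3 load 0.6667
2 6 source 0.7778
3 9 load 0.8889
4 12 source 0.9259
5 15 load 0.9630

Γ_L=1.000000, Γ_S=0.333333; launch V₁=1·150/450=0.333333
k=0 src: V=0.3333
k=1 load: inc=0.333333, refl=0.333333·1.000000=0.3333; V=0.000000+0.333333+0.333333=0.6667
k=2 src: inc=0.333333, refl=0.333333·0.333333=0.1111; V=0.333333+0.333333+0.111111=0.7778
k=3 load: inc=0.111111, refl=0.111111·1.000000=0.1111; V=0.666667+0.111111+0.111111=0.8889
k=4 src: inc=0.111111, refl=0.111111·0.333333=0.0370; V=0.777778+0.111111+0.037037=0.9259
k=5 load: inc=0.037037, refl=0.037037·1.000000=0.0370; V=0.888889+0.037037+0.037037=0.9630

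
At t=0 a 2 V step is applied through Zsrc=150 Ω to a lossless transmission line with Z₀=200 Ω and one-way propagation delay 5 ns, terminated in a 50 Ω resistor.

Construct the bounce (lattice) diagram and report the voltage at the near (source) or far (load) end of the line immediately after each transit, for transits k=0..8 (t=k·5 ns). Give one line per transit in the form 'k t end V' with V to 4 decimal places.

0 0 source 1.1429
1 5 load 0.4571
2 10 source 0.5551
3 15 load 0.4963
4 20 source 0.5047
5 25 load 0.4997
6 30 source 0.5004
7 35 load 0.5000
8 40 source 0.5000

Γ_L=-0.600000, Γ_S=-0.142857; launch V₁=2·200/350=1.142857
k=0 src: V=1.1429
k=1 load: inc=1.142857, refl=1.142857·-0.600000=-0.6857; V=0.000000+1.142857+-0.685714=0.4571
k=2 src: inc=-0.685714, refl=-0.685714·-0.142857=0.0980; V=1.142857+-0.685714+0.097959=0.5551
k=3 load: inc=0.097959, refl=0.097959·-0.600000=-0.0588; V=0.457143+0.097959+-0.058776=0.4963
k=4 src: inc=-0.058776, refl=-0.058776·-0.142857=0.0084; V=0.555102+-0.058776+0.008397=0.5047
k=5 load: inc=0.008397, refl=0.008397·-0.600000=-0.0050; V=0.496327+0.008397+-0.005038=0.4997
k=6 src: inc=-0.005038, refl=-0.005038·-0.142857=0.0007; V=0.504723+-0.005038+0.000720=0.5004
k=7 load: inc=0.000720, refl=0.000720·-0.600000=-0.0004; V=0.499685+0.000720+-0.000432=0.5000
k=8 src: inc=-0.000432, refl=-0.000432·-0.142857=0.0001; V=0.500405+-0.000432+0.000062=0.5000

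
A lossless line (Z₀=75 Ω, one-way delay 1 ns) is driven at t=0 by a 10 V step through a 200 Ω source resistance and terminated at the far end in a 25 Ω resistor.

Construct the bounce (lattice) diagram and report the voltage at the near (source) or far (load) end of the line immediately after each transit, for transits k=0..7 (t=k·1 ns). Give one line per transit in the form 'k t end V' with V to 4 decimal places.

Γ_L=-0.500000, Γ_S=0.454545; launch V₁=10·75/275=2.727273
k=0 src: V=2.7273
k=1 load: inc=2.727273, refl=2.727273·-0.500000=-1.3636; V=0.000000+2.727273+-1.363636=1.3636
k=2 src: inc=-1.363636, refl=-1.363636·0.454545=-0.6198; V=2.727273+-1.363636+-0.619835=0.7438
k=3 load: inc=-0.619835, refl=-0.619835·-0.500000=0.3099; V=1.363636+-0.619835+0.309917=1.0537
k=4 src: inc=0.309917, refl=0.309917·0.454545=0.1409; V=0.743802+0.309917+0.140872=1.1946
k=5 load: inc=0.140872, refl=0.140872·-0.500000=-0.0704; V=1.053719+0.140872+-0.070436=1.1242
k=6 src: inc=-0.070436, refl=-0.070436·0.454545=-0.0320; V=1.194591+-0.070436+-0.032016=1.0921
k=7 load: inc=-0.032016, refl=-0.032016·-0.500000=0.0160; V=1.124155+-0.032016+0.016008=1.1081

0 0 source 2.7273
1 1 load 1.3636
2 2 source 0.7438
3 3 load 1.0537
4 4 source 1.1946
5 5 load 1.1242
6 6 source 1.0921
7 7 load 1.1081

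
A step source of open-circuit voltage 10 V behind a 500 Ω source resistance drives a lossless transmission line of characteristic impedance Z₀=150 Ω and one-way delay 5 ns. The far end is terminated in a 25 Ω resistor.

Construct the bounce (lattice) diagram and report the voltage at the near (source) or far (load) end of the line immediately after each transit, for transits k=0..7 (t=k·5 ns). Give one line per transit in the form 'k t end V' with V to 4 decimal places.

0 0 source 2.3077
1 5 load 0.6593
2 10 source -0.2282
3 15 load 0.4057
4 20 source 0.7471
5 25 load 0.5033
6 30 source 0.3720
7 35 load 0.4658

Γ_L=-0.714286, Γ_S=0.538462; launch V₁=10·150/650=2.307692
k=0 src: V=2.3077
k=1 load: inc=2.307692, refl=2.307692·-0.714286=-1.6484; V=0.000000+2.307692+-1.648352=0.6593
k=2 src: inc=-1.648352, refl=-1.648352·0.538462=-0.8876; V=2.307692+-1.648352+-0.887574=-0.2282
k=3 load: inc=-0.887574, refl=-0.887574·-0.714286=0.6340; V=0.659341+-0.887574+0.633981=0.4057
k=4 src: inc=0.633981, refl=0.633981·0.538462=0.3414; V=-0.228233+0.633981+0.341375=0.7471
k=5 load: inc=0.341375, refl=0.341375·-0.714286=-0.2438; V=0.405748+0.341375+-0.243839=0.5033
k=6 src: inc=-0.243839, refl=-0.243839·0.538462=-0.1313; V=0.747123+-0.243839+-0.131298=0.3720
k=7 load: inc=-0.131298, refl=-0.131298·-0.714286=0.0938; V=0.503284+-0.131298+0.093784=0.4658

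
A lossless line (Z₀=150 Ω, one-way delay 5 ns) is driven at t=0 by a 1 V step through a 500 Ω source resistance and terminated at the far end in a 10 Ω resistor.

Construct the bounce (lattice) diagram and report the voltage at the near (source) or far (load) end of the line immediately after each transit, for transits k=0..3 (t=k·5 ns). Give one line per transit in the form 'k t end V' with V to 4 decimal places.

0 0 source 0.2308
1 5 load 0.0288
2 10 source -0.0799
3 15 load 0.0153

Γ_L=-0.875000, Γ_S=0.538462; launch V₁=1·150/650=0.230769
k=0 src: V=0.2308
k=1 load: inc=0.230769, refl=0.230769·-0.875000=-0.2019; V=0.000000+0.230769+-0.201923=0.0288
k=2 src: inc=-0.201923, refl=-0.201923·0.538462=-0.1087; V=0.230769+-0.201923+-0.108728=-0.0799
k=3 load: inc=-0.108728, refl=-0.108728·-0.875000=0.0951; V=0.028846+-0.108728+0.095137=0.0153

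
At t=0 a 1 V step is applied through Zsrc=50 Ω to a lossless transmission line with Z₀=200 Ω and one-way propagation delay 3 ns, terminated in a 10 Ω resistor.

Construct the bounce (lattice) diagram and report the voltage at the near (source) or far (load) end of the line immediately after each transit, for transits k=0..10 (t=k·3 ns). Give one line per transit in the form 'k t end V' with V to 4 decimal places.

0 0 source 0.8000
1 3 load 0.0762
2 6 source 0.5105
3 9 load 0.1176
4 12 source 0.3533
5 15 load 0.1400
6 18 source 0.2680
7 21 load 0.1522
8 24 source 0.2217
9 27 load 0.1588
10 30 source 0.1965

Γ_L=-0.904762, Γ_S=-0.600000; launch V₁=1·200/250=0.800000
k=0 src: V=0.8000
k=1 load: inc=0.800000, refl=0.800000·-0.904762=-0.7238; V=0.000000+0.800000+-0.723810=0.0762
k=2 src: inc=-0.723810, refl=-0.723810·-0.600000=0.4343; V=0.800000+-0.723810+0.434286=0.5105
k=3 load: inc=0.434286, refl=0.434286·-0.904762=-0.3929; V=0.076190+0.434286+-0.392925=0.1176
k=4 src: inc=-0.392925, refl=-0.392925·-0.600000=0.2358; V=0.510476+-0.392925+0.235755=0.3533
k=5 load: inc=0.235755, refl=0.235755·-0.904762=-0.2133; V=0.117551+0.235755+-0.213302=0.1400
k=6 src: inc=-0.213302, refl=-0.213302·-0.600000=0.1280; V=0.353306+-0.213302+0.127981=0.2680
k=7 load: inc=0.127981, refl=0.127981·-0.904762=-0.1158; V=0.140004+0.127981+-0.115793=0.1522
k=8 src: inc=-0.115793, refl=-0.115793·-0.600000=0.0695; V=0.267985+-0.115793+0.069476=0.2217
k=9 load: inc=0.069476, refl=0.069476·-0.904762=-0.0629; V=0.152193+0.069476+-0.062859=0.1588
k=10 src: inc=-0.062859, refl=-0.062859·-0.600000=0.0377; V=0.221668+-0.062859+0.037715=0.1965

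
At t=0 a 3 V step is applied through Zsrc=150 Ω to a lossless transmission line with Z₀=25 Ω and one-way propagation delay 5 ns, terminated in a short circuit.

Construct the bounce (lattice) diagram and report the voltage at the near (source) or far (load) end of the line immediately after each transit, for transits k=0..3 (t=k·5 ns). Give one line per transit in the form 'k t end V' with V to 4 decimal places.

Γ_L=-1.000000, Γ_S=0.714286; launch V₁=3·25/175=0.428571
k=0 src: V=0.4286
k=1 load: inc=0.428571, refl=0.428571·-1.000000=-0.4286; V=0.000000+0.428571+-0.428571=0.0000
k=2 src: inc=-0.428571, refl=-0.428571·0.714286=-0.3061; V=0.428571+-0.428571+-0.306122=-0.3061
k=3 load: inc=-0.306122, refl=-0.306122·-1.000000=0.3061; V=0.000000+-0.306122+0.306122=0.0000

0 0 source 0.4286
1 5 load 0.0000
2 10 source -0.3061
3 15 load 0.0000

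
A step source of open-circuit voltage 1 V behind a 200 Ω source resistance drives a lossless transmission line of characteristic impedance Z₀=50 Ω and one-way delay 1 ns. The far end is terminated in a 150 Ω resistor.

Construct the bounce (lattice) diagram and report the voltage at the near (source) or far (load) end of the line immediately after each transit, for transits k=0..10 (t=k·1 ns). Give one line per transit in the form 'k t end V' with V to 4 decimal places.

Γ_L=0.500000, Γ_S=0.600000; launch V₁=1·50/250=0.200000
k=0 src: V=0.2000
k=1 load: inc=0.200000, refl=0.200000·0.500000=0.1000; V=0.000000+0.200000+0.100000=0.3000
k=2 src: inc=0.100000, refl=0.100000·0.600000=0.0600; V=0.200000+0.100000+0.060000=0.3600
k=3 load: inc=0.060000, refl=0.060000·0.500000=0.0300; V=0.300000+0.060000+0.030000=0.3900
k=4 src: inc=0.030000, refl=0.030000·0.600000=0.0180; V=0.360000+0.030000+0.018000=0.4080
k=5 load: inc=0.018000, refl=0.018000·0.500000=0.0090; V=0.390000+0.018000+0.009000=0.4170
k=6 src: inc=0.009000, refl=0.009000·0.600000=0.0054; V=0.408000+0.009000+0.005400=0.4224
k=7 load: inc=0.005400, refl=0.005400·0.500000=0.0027; V=0.417000+0.005400+0.002700=0.4251
k=8 src: inc=0.002700, refl=0.002700·0.600000=0.0016; V=0.422400+0.002700+0.001620=0.4267
k=9 load: inc=0.001620, refl=0.001620·0.500000=0.0008; V=0.425100+0.001620+0.000810=0.4275
k=10 src: inc=0.000810, refl=0.000810·0.600000=0.0005; V=0.426720+0.000810+0.000486=0.4280

0 0 source 0.2000
1 1 load 0.3000
2 2 source 0.3600
3 3 load 0.3900
4 4 source 0.4080
5 5 load 0.4170
6 6 source 0.4224
7 7 load 0.4251
8 8 source 0.4267
9 9 load 0.4275
10 10 source 0.4280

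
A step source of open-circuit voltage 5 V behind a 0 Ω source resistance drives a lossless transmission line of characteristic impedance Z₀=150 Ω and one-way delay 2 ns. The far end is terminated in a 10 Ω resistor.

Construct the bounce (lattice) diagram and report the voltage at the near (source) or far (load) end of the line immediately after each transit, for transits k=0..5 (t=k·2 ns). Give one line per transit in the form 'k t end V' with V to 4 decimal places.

0 0 source 5.0000
1 2 load 0.6250
2 4 source 5.0000
3 6 load 1.1719
4 8 source 5.0000
5 10 load 1.6504

Γ_L=-0.875000, Γ_S=-1.000000; launch V₁=5·150/150=5.000000
k=0 src: V=5.0000
k=1 load: inc=5.000000, refl=5.000000·-0.875000=-4.3750; V=0.000000+5.000000+-4.375000=0.6250
k=2 src: inc=-4.375000, refl=-4.375000·-1.000000=4.3750; V=5.000000+-4.375000+4.375000=5.0000
k=3 load: inc=4.375000, refl=4.375000·-0.875000=-3.8281; V=0.625000+4.375000+-3.828125=1.1719
k=4 src: inc=-3.828125, refl=-3.828125·-1.000000=3.8281; V=5.000000+-3.828125+3.828125=5.0000
k=5 load: inc=3.828125, refl=3.828125·-0.875000=-3.3496; V=1.171875+3.828125+-3.349609=1.6504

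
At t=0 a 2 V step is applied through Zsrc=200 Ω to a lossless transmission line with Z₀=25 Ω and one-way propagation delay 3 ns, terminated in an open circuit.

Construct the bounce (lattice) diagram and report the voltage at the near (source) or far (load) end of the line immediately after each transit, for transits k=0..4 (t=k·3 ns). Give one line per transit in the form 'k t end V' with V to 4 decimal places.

Γ_L=1.000000, Γ_S=0.777778; launch V₁=2·25/225=0.222222
k=0 src: V=0.2222
k=1 load: inc=0.222222, refl=0.222222·1.000000=0.2222; V=0.000000+0.222222+0.222222=0.4444
k=2 src: inc=0.222222, refl=0.222222·0.777778=0.1728; V=0.222222+0.222222+0.172840=0.6173
k=3 load: inc=0.172840, refl=0.172840·1.000000=0.1728; V=0.444444+0.172840+0.172840=0.7901
k=4 src: inc=0.172840, refl=0.172840·0.777778=0.1344; V=0.617284+0.172840+0.134431=0.9246

0 0 source 0.2222
1 3 load 0.4444
2 6 source 0.6173
3 9 load 0.7901
4 12 source 0.9246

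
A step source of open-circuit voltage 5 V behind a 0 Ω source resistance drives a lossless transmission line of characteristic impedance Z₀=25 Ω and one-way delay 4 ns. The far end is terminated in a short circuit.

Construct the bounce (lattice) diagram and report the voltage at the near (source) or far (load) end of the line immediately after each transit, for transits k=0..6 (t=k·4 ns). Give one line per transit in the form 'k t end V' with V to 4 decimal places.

0 0 source 5.0000
1 4 load 0.0000
2 8 source 5.0000
3 12 load 0.0000
4 16 source 5.0000
5 20 load 0.0000
6 24 source 5.0000

Γ_L=-1.000000, Γ_S=-1.000000; launch V₁=5·25/25=5.000000
k=0 src: V=5.0000
k=1 load: inc=5.000000, refl=5.000000·-1.000000=-5.0000; V=0.000000+5.000000+-5.000000=0.0000
k=2 src: inc=-5.000000, refl=-5.000000·-1.000000=5.0000; V=5.000000+-5.000000+5.000000=5.0000
k=3 load: inc=5.000000, refl=5.000000·-1.000000=-5.0000; V=0.000000+5.000000+-5.000000=0.0000
k=4 src: inc=-5.000000, refl=-5.000000·-1.000000=5.0000; V=5.000000+-5.000000+5.000000=5.0000
k=5 load: inc=5.000000, refl=5.000000·-1.000000=-5.0000; V=0.000000+5.000000+-5.000000=0.0000
k=6 src: inc=-5.000000, refl=-5.000000·-1.000000=5.0000; V=5.000000+-5.000000+5.000000=5.0000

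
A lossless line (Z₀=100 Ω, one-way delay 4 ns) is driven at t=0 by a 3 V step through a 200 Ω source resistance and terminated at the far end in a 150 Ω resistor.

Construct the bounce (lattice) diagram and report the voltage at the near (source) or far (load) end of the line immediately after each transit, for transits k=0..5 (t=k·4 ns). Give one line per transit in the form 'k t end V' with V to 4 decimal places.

Γ_L=0.200000, Γ_S=0.333333; launch V₁=3·100/300=1.000000
k=0 src: V=1.0000
k=1 load: inc=1.000000, refl=1.000000·0.200000=0.2000; V=0.000000+1.000000+0.200000=1.2000
k=2 src: inc=0.200000, refl=0.200000·0.333333=0.0667; V=1.000000+0.200000+0.066667=1.2667
k=3 load: inc=0.066667, refl=0.066667·0.200000=0.0133; V=1.200000+0.066667+0.013333=1.2800
k=4 src: inc=0.013333, refl=0.013333·0.333333=0.0044; V=1.266667+0.013333+0.004444=1.2844
k=5 load: inc=0.004444, refl=0.004444·0.200000=0.0009; V=1.280000+0.004444+0.000889=1.2853

0 0 source 1.0000
1 4 load 1.2000
2 8 source 1.2667
3 12 load 1.2800
4 16 source 1.2844
5 20 load 1.2853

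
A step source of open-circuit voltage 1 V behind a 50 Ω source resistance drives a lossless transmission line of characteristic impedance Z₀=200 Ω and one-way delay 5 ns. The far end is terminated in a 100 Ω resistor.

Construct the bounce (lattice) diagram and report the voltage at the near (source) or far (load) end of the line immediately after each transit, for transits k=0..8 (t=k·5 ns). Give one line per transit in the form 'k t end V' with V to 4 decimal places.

Γ_L=-0.333333, Γ_S=-0.600000; launch V₁=1·200/250=0.800000
k=0 src: V=0.8000
k=1 load: inc=0.800000, refl=0.800000·-0.333333=-0.2667; V=0.000000+0.800000+-0.266667=0.5333
k=2 src: inc=-0.266667, refl=-0.266667·-0.600000=0.1600; V=0.800000+-0.266667+0.160000=0.6933
k=3 load: inc=0.160000, refl=0.160000·-0.333333=-0.0533; V=0.533333+0.160000+-0.053333=0.6400
k=4 src: inc=-0.053333, refl=-0.053333·-0.600000=0.0320; V=0.693333+-0.053333+0.032000=0.6720
k=5 load: inc=0.032000, refl=0.032000·-0.333333=-0.0107; V=0.640000+0.032000+-0.010667=0.6613
k=6 src: inc=-0.010667, refl=-0.010667·-0.600000=0.0064; V=0.672000+-0.010667+0.006400=0.6677
k=7 load: inc=0.006400, refl=0.006400·-0.333333=-0.0021; V=0.661333+0.006400+-0.002133=0.6656
k=8 src: inc=-0.002133, refl=-0.002133·-0.600000=0.0013; V=0.667733+-0.002133+0.001280=0.6669

0 0 source 0.8000
1 5 load 0.5333
2 10 source 0.6933
3 15 load 0.6400
4 20 source 0.6720
5 25 load 0.6613
6 30 source 0.6677
7 35 load 0.6656
8 40 source 0.6669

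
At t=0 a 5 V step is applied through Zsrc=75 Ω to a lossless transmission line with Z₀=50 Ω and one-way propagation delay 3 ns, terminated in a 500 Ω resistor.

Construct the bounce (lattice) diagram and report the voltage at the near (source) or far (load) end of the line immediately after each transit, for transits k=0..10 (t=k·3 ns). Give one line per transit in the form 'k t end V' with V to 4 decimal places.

Γ_L=0.818182, Γ_S=0.200000; launch V₁=5·50/125=2.000000
k=0 src: V=2.0000
k=1 load: inc=2.000000, refl=2.000000·0.818182=1.6364; V=0.000000+2.000000+1.636364=3.6364
k=2 src: inc=1.636364, refl=1.636364·0.200000=0.3273; V=2.000000+1.636364+0.327273=3.9636
k=3 load: inc=0.327273, refl=0.327273·0.818182=0.2678; V=3.636364+0.327273+0.267769=4.2314
k=4 src: inc=0.267769, refl=0.267769·0.200000=0.0536; V=3.963636+0.267769+0.053554=4.2850
k=5 load: inc=0.053554, refl=0.053554·0.818182=0.0438; V=4.231405+0.053554+0.043817=4.3288
k=6 src: inc=0.043817, refl=0.043817·0.200000=0.0088; V=4.284959+0.043817+0.008763=4.3375
k=7 load: inc=0.008763, refl=0.008763·0.818182=0.0072; V=4.328775+0.008763+0.007170=4.3447
k=8 src: inc=0.007170, refl=0.007170·0.200000=0.0014; V=4.337539+0.007170+0.001434=4.3461
k=9 load: inc=0.001434, refl=0.001434·0.818182=0.0012; V=4.344709+0.001434+0.001173=4.3473
k=10 src: inc=0.001173, refl=0.001173·0.200000=0.0002; V=4.346143+0.001173+0.000235=4.3476

0 0 source 2.0000
1 3 load 3.6364
2 6 source 3.9636
3 9 load 4.2314
4 12 source 4.2850
5 15 load 4.3288
6 18 source 4.3375
7 21 load 4.3447
8 24 source 4.3461
9 27 load 4.3473
10 30 source 4.3476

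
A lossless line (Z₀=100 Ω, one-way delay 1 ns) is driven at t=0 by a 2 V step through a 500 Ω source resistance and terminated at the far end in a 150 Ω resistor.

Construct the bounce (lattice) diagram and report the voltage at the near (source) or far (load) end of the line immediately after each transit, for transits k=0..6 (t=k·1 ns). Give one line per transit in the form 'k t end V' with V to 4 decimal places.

Γ_L=0.200000, Γ_S=0.666667; launch V₁=2·100/600=0.333333
k=0 src: V=0.3333
k=1 load: inc=0.333333, refl=0.333333·0.200000=0.0667; V=0.000000+0.333333+0.066667=0.4000
k=2 src: inc=0.066667, refl=0.066667·0.666667=0.0444; V=0.333333+0.066667+0.044444=0.4444
k=3 load: inc=0.044444, refl=0.044444·0.200000=0.0089; V=0.400000+0.044444+0.008889=0.4533
k=4 src: inc=0.008889, refl=0.008889·0.666667=0.0059; V=0.444444+0.008889+0.005926=0.4593
k=5 load: inc=0.005926, refl=0.005926·0.200000=0.0012; V=0.453333+0.005926+0.001185=0.4604
k=6 src: inc=0.001185, refl=0.001185·0.666667=0.0008; V=0.459259+0.001185+0.000790=0.4612

0 0 source 0.3333
1 1 load 0.4000
2 2 source 0.4444
3 3 load 0.4533
4 4 source 0.4593
5 5 load 0.4604
6 6 source 0.4612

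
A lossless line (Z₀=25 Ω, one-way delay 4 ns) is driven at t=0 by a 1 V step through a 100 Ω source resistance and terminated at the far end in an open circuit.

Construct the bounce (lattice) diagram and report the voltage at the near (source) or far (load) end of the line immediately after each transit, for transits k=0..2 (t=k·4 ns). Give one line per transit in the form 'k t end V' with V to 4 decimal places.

0 0 source 0.2000
1 4 load 0.4000
2 8 source 0.5200

Γ_L=1.000000, Γ_S=0.600000; launch V₁=1·25/125=0.200000
k=0 src: V=0.2000
k=1 load: inc=0.200000, refl=0.200000·1.000000=0.2000; V=0.000000+0.200000+0.200000=0.4000
k=2 src: inc=0.200000, refl=0.200000·0.600000=0.1200; V=0.200000+0.200000+0.120000=0.5200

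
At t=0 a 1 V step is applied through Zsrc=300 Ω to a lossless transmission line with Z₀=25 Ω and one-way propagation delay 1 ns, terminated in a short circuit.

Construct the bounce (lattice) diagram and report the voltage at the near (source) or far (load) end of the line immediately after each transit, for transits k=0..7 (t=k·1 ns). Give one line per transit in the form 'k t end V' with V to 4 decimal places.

Γ_L=-1.000000, Γ_S=0.846154; launch V₁=1·25/325=0.076923
k=0 src: V=0.0769
k=1 load: inc=0.076923, refl=0.076923·-1.000000=-0.0769; V=0.000000+0.076923+-0.076923=0.0000
k=2 src: inc=-0.076923, refl=-0.076923·0.846154=-0.0651; V=0.076923+-0.076923+-0.065089=-0.0651
k=3 load: inc=-0.065089, refl=-0.065089·-1.000000=0.0651; V=0.000000+-0.065089+0.065089=0.0000
k=4 src: inc=0.065089, refl=0.065089·0.846154=0.0551; V=-0.065089+0.065089+0.055075=0.0551
k=5 load: inc=0.055075, refl=0.055075·-1.000000=-0.0551; V=0.000000+0.055075+-0.055075=0.0000
k=6 src: inc=-0.055075, refl=-0.055075·0.846154=-0.0466; V=0.055075+-0.055075+-0.046602=-0.0466
k=7 load: inc=-0.046602, refl=-0.046602·-1.000000=0.0466; V=0.000000+-0.046602+0.046602=0.0000

0 0 source 0.0769
1 1 load 0.0000
2 2 source -0.0651
3 3 load 0.0000
4 4 source 0.0551
5 5 load 0.0000
6 6 source -0.0466
7 7 load 0.0000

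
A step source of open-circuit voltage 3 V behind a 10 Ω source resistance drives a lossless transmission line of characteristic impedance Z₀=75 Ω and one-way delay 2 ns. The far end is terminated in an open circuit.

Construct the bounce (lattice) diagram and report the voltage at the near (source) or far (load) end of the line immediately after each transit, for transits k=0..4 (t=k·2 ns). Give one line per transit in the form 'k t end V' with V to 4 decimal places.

0 0 source 2.6471
1 2 load 5.2941
2 4 source 3.2699
3 6 load 1.2457
4 8 source 2.7936

Γ_L=1.000000, Γ_S=-0.764706; launch V₁=3·75/85=2.647059
k=0 src: V=2.6471
k=1 load: inc=2.647059, refl=2.647059·1.000000=2.6471; V=0.000000+2.647059+2.647059=5.2941
k=2 src: inc=2.647059, refl=2.647059·-0.764706=-2.0242; V=2.647059+2.647059+-2.024221=3.2699
k=3 load: inc=-2.024221, refl=-2.024221·1.000000=-2.0242; V=5.294118+-2.024221+-2.024221=1.2457
k=4 src: inc=-2.024221, refl=-2.024221·-0.764706=1.5479; V=3.269896+-2.024221+1.547934=2.7936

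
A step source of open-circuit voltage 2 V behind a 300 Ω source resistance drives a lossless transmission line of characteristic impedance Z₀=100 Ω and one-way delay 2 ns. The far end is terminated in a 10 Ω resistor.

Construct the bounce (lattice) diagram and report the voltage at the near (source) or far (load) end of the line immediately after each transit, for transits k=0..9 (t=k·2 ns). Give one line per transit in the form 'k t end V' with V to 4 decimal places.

Γ_L=-0.818182, Γ_S=0.500000; launch V₁=2·100/400=0.500000
k=0 src: V=0.5000
k=1 load: inc=0.500000, refl=0.500000·-0.818182=-0.4091; V=0.000000+0.500000+-0.409091=0.0909
k=2 src: inc=-0.409091, refl=-0.409091·0.500000=-0.2045; V=0.500000+-0.409091+-0.204545=-0.1136
k=3 load: inc=-0.204545, refl=-0.204545·-0.818182=0.1674; V=0.090909+-0.204545+0.167355=0.0537
k=4 src: inc=0.167355, refl=0.167355·0.500000=0.0837; V=-0.113636+0.167355+0.083678=0.1374
k=5 load: inc=0.083678, refl=0.083678·-0.818182=-0.0685; V=0.053719+0.083678+-0.068464=0.0689
k=6 src: inc=-0.068464, refl=-0.068464·0.500000=-0.0342; V=0.137397+-0.068464+-0.034232=0.0347
k=7 load: inc=-0.034232, refl=-0.034232·-0.818182=0.0280; V=0.068933+-0.034232+0.028008=0.0627
k=8 src: inc=0.028008, refl=0.028008·0.500000=0.0140; V=0.034701+0.028008+0.014004=0.0767
k=9 load: inc=0.014004, refl=0.014004·-0.818182=-0.0115; V=0.062709+0.014004+-0.011458=0.0653

0 0 source 0.5000
1 2 load 0.0909
2 4 source -0.1136
3 6 load 0.0537
4 8 source 0.1374
5 10 load 0.0689
6 12 source 0.0347
7 14 load 0.0627
8 16 source 0.0767
9 18 load 0.0653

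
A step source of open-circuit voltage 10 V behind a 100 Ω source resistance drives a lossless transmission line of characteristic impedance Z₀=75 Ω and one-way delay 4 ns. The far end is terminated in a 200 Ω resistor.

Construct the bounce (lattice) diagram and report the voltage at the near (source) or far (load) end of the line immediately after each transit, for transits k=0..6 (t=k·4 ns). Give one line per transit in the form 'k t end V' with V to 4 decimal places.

Γ_L=0.454545, Γ_S=0.142857; launch V₁=10·75/175=4.285714
k=0 src: V=4.2857
k=1 load: inc=4.285714, refl=4.285714·0.454545=1.9481; V=0.000000+4.285714+1.948052=6.2338
k=2 src: inc=1.948052, refl=1.948052·0.142857=0.2783; V=4.285714+1.948052+0.278293=6.5121
k=3 load: inc=0.278293, refl=0.278293·0.454545=0.1265; V=6.233766+0.278293+0.126497=6.6386
k=4 src: inc=0.126497, refl=0.126497·0.142857=0.0181; V=6.512059+0.126497+0.018071=6.6566
k=5 load: inc=0.018071, refl=0.018071·0.454545=0.0082; V=6.638556+0.018071+0.008214=6.6648
k=6 src: inc=0.008214, refl=0.008214·0.142857=0.0012; V=6.656627+0.008214+0.001173=6.6660

0 0 source 4.2857
1 4 load 6.2338
2 8 source 6.5121
3 12 load 6.6386
4 16 source 6.6566
5 20 load 6.6648
6 24 source 6.6660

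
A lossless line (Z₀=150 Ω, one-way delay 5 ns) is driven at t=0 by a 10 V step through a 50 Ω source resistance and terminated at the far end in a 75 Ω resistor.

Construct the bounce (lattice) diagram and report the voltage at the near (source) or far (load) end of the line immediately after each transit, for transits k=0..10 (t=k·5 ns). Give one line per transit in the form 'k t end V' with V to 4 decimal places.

Γ_L=-0.333333, Γ_S=-0.500000; launch V₁=10·150/200=7.500000
k=0 src: V=7.5000
k=1 load: inc=7.500000, refl=7.500000·-0.333333=-2.5000; V=0.000000+7.500000+-2.500000=5.0000
k=2 src: inc=-2.500000, refl=-2.500000·-0.500000=1.2500; V=7.500000+-2.500000+1.250000=6.2500
k=3 load: inc=1.250000, refl=1.250000·-0.333333=-0.4167; V=5.000000+1.250000+-0.416667=5.8333
k=4 src: inc=-0.416667, refl=-0.416667·-0.500000=0.2083; V=6.250000+-0.416667+0.208333=6.0417
k=5 load: inc=0.208333, refl=0.208333·-0.333333=-0.0694; V=5.833333+0.208333+-0.069444=5.9722
k=6 src: inc=-0.069444, refl=-0.069444·-0.500000=0.0347; V=6.041667+-0.069444+0.034722=6.0069
k=7 load: inc=0.034722, refl=0.034722·-0.333333=-0.0116; V=5.972222+0.034722+-0.011574=5.9954
k=8 src: inc=-0.011574, refl=-0.011574·-0.500000=0.0058; V=6.006944+-0.011574+0.005787=6.0012
k=9 load: inc=0.005787, refl=0.005787·-0.333333=-0.0019; V=5.995370+0.005787+-0.001929=5.9992
k=10 src: inc=-0.001929, refl=-0.001929·-0.500000=0.0010; V=6.001157+-0.001929+0.000965=6.0002

0 0 source 7.5000
1 5 load 5.0000
2 10 source 6.2500
3 15 load 5.8333
4 20 source 6.0417
5 25 load 5.9722
6 30 source 6.0069
7 35 load 5.9954
8 40 source 6.0012
9 45 load 5.9992
10 50 source 6.0002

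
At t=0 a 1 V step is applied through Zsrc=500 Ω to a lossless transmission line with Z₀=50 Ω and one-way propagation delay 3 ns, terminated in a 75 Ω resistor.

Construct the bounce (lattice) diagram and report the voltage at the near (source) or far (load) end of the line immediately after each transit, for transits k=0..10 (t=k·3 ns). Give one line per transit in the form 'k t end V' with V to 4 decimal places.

Γ_L=0.200000, Γ_S=0.818182; launch V₁=1·50/550=0.090909
k=0 src: V=0.0909
k=1 load: inc=0.090909, refl=0.090909·0.200000=0.0182; V=0.000000+0.090909+0.018182=0.1091
k=2 src: inc=0.018182, refl=0.018182·0.818182=0.0149; V=0.090909+0.018182+0.014876=0.1240
k=3 load: inc=0.014876, refl=0.014876·0.200000=0.0030; V=0.109091+0.014876+0.002975=0.1269
k=4 src: inc=0.002975, refl=0.002975·0.818182=0.0024; V=0.123967+0.002975+0.002434=0.1294
k=5 load: inc=0.002434, refl=0.002434·0.200000=0.0005; V=0.126942+0.002434+0.000487=0.1299
k=6 src: inc=0.000487, refl=0.000487·0.818182=0.0004; V=0.129376+0.000487+0.000398=0.1303
k=7 load: inc=0.000398, refl=0.000398·0.200000=0.0001; V=0.129863+0.000398+0.000080=0.1303
k=8 src: inc=0.000080, refl=0.000080·0.818182=0.0001; V=0.130262+0.000080+0.000065=0.1304
k=9 load: inc=0.000065, refl=0.000065·0.200000=0.0000; V=0.130341+0.000065+0.000013=0.1304
k=10 src: inc=0.000013, refl=0.000013·0.818182=0.0000; V=0.130406+0.000013+0.000011=0.1304

0 0 source 0.0909
1 3 load 0.1091
2 6 source 0.1240
3 9 load 0.1269
4 12 source 0.1294
5 15 load 0.1299
6 18 source 0.1303
7 21 load 0.1303
8 24 source 0.1304
9 27 load 0.1304
10 30 source 0.1304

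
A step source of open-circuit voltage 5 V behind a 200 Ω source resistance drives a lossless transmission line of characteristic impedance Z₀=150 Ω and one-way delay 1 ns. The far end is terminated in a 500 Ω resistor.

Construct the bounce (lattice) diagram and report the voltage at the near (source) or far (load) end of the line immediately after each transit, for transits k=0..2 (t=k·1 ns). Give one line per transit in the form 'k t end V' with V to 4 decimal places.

0 0 source 2.1429
1 1 load 3.2967
2 2 source 3.4615

Γ_L=0.538462, Γ_S=0.142857; launch V₁=5·150/350=2.142857
k=0 src: V=2.1429
k=1 load: inc=2.142857, refl=2.142857·0.538462=1.1538; V=0.000000+2.142857+1.153846=3.2967
k=2 src: inc=1.153846, refl=1.153846·0.142857=0.1648; V=2.142857+1.153846+0.164835=3.4615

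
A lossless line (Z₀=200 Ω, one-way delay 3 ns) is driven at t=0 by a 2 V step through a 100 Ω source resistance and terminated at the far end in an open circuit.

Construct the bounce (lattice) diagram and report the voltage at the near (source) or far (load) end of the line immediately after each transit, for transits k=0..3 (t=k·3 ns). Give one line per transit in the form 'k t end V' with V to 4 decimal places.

0 0 source 1.3333
1 3 load 2.6667
2 6 source 2.2222
3 9 load 1.7778

Γ_L=1.000000, Γ_S=-0.333333; launch V₁=2·200/300=1.333333
k=0 src: V=1.3333
k=1 load: inc=1.333333, refl=1.333333·1.000000=1.3333; V=0.000000+1.333333+1.333333=2.6667
k=2 src: inc=1.333333, refl=1.333333·-0.333333=-0.4444; V=1.333333+1.333333+-0.444444=2.2222
k=3 load: inc=-0.444444, refl=-0.444444·1.000000=-0.4444; V=2.666667+-0.444444+-0.444444=1.7778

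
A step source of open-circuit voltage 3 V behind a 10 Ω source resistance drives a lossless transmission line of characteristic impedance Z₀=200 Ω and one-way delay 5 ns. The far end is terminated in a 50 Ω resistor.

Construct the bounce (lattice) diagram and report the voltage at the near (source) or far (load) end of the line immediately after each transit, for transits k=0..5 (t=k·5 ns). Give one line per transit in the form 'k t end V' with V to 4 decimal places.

0 0 source 2.8571
1 5 load 1.1429
2 10 source 2.6939
3 15 load 1.7633
4 20 source 2.6052
5 25 load 2.1001

Γ_L=-0.600000, Γ_S=-0.904762; launch V₁=3·200/210=2.857143
k=0 src: V=2.8571
k=1 load: inc=2.857143, refl=2.857143·-0.600000=-1.7143; V=0.000000+2.857143+-1.714286=1.1429
k=2 src: inc=-1.714286, refl=-1.714286·-0.904762=1.5510; V=2.857143+-1.714286+1.551020=2.6939
k=3 load: inc=1.551020, refl=1.551020·-0.600000=-0.9306; V=1.142857+1.551020+-0.930612=1.7633
k=4 src: inc=-0.930612, refl=-0.930612·-0.904762=0.8420; V=2.693878+-0.930612+0.841983=2.6052
k=5 load: inc=0.841983, refl=0.841983·-0.600000=-0.5052; V=1.763265+0.841983+-0.505190=2.1001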